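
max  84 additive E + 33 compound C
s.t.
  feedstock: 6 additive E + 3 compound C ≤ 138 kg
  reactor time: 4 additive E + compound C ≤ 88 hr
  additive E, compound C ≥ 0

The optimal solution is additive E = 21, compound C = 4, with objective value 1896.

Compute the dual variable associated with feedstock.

Check each constraint at x*: feedstock 138/138 (tight); reactor time 88/88 (tight).
From A_Bᵀ y = c: 6·y_feedstock + 4·y_reactor time = 84; 3·y_feedstock + 1·y_reactor time = 33.
→ y_feedstock = 8 and y_reactor time = 9.
Shadow price of feedstock = 8.

8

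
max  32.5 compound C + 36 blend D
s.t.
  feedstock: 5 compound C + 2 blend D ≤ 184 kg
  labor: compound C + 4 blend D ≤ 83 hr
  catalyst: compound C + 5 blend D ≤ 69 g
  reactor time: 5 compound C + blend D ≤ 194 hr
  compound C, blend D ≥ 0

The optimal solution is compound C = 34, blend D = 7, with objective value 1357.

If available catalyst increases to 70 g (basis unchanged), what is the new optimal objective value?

Check each constraint at x*: feedstock 184/184 (tight); labor 62/83 (slack 21); catalyst 69/69 (tight); reactor time 177/194 (slack 17).
Since labor, reactor time are not tight, their duals are 0.
The binding rows give the dual system: 5·y_feedstock + 1·y_catalyst = 32.5 and 2·y_feedstock + 5·y_catalyst = 36.
Solving: y_feedstock = 5.5, y_catalyst = 5.
Δz = y_catalyst·Δb = 5 × (1) = 5, so new z* = 1357 + 5 = 1362.

1362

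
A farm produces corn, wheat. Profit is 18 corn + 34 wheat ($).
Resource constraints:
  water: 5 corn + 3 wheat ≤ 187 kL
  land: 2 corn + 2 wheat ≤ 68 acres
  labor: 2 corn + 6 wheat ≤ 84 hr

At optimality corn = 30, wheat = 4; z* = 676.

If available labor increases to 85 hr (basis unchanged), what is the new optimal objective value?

680

At the optimum: water uses 162 of 187 (slack = 25); land uses 68 of 68 (binding); labor uses 84 of 84 (binding).
Since water is not tight, its dual is 0.
Dual feasibility on the basic columns requires 2·y_land + 2·y_labor = 18, 2·y_land + 6·y_labor = 34.
→ y_land = 5 and y_labor = 4.
Δz = y_labor·Δb = 4 × (1) = 4, so new z* = 676 + 4 = 680.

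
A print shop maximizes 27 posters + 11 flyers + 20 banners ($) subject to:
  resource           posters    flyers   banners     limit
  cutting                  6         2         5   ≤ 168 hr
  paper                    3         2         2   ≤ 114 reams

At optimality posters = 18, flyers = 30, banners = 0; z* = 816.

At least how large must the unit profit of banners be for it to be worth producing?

21.5

Both cutting and paper are binding at x*.
From A_Bᵀ y = c: 6·y_cutting + 3·y_paper = 27; 2·y_cutting + 2·y_paper = 11.
This yields shadow prices y_cutting = 3.5, y_paper = 2.
banners enters the basis when its profit ≥ yᵀa₃ = 3.5·5 + 2·2 = 21.5.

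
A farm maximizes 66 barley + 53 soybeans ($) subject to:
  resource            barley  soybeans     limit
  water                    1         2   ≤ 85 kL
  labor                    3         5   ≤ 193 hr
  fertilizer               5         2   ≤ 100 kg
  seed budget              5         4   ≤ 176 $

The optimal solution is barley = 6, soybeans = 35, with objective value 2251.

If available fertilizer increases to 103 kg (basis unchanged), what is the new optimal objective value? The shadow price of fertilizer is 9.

Δb = 3, so new z* = 2251 + (9)·(3) = 2251 + 27 = 2278.

2278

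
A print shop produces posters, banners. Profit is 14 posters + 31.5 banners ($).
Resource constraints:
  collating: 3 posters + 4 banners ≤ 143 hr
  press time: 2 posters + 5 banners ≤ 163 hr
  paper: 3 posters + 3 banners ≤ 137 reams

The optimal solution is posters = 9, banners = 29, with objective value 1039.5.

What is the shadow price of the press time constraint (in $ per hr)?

At the optimum: collating uses 143 of 143 (binding); press time uses 163 of 163 (binding); paper uses 114 of 137 (slack = 23).
By complementary slackness, y = 0 for the non-binding constraint.
From A_Bᵀ y = c: 3·y_collating + 2·y_press time = 14; 4·y_collating + 5·y_press time = 31.5.
Solving: y_collating = 1, y_press time = 5.5.
Shadow price of press time = 5.5.

5.5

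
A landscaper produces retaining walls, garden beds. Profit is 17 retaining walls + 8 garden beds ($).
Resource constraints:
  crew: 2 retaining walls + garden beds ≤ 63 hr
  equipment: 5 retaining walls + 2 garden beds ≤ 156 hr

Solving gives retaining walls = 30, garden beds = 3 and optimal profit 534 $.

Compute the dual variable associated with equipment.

Both crew and equipment are binding at x*.
Dual feasibility on the basic columns requires 2·y_crew + 5·y_equipment = 17, 1·y_crew + 2·y_equipment = 8.
Solving: y_crew = 6, y_equipment = 1.
Shadow price of equipment = 1.

1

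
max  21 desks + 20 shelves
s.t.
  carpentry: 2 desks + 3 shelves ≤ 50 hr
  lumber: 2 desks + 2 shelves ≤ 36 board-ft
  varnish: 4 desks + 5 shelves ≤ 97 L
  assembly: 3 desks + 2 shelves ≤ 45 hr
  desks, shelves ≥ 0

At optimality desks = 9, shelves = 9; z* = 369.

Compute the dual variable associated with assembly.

Check each constraint at x*: carpentry 45/50 (slack 5); lumber 36/36 (tight); varnish 81/97 (slack 16); assembly 45/45 (tight).
Since carpentry, varnish are not tight, their duals are 0.
Dual feasibility on the basic columns requires 2·y_lumber + 3·y_assembly = 21, 2·y_lumber + 2·y_assembly = 20.
Solving: y_lumber = 9, y_assembly = 1.
Shadow price of assembly = 1.

1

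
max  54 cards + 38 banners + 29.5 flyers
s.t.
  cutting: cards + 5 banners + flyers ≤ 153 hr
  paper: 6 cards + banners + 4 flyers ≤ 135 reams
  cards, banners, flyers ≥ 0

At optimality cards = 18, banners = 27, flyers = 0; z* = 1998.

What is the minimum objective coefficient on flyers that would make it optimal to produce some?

38

Both cutting and paper are binding at x*.
From A_Bᵀ y = c: 1·y_cutting + 6·y_paper = 54; 5·y_cutting + 1·y_paper = 38.
→ y_cutting = 6 and y_paper = 8.
flyers enters the basis when its profit ≥ yᵀa₃ = 6·1 + 8·4 = 38.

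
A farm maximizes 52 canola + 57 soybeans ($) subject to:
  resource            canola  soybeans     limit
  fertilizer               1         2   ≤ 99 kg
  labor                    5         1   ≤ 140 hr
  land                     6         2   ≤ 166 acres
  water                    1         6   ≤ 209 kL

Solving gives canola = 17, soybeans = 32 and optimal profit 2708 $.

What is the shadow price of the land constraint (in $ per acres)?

Check each constraint at x*: fertilizer 81/99 (slack 18); labor 117/140 (slack 23); land 166/166 (tight); water 209/209 (tight).
Since fertilizer, labor are not tight, their duals are 0.
The binding rows give the dual system: 6·y_land + 1·y_water = 52 and 2·y_land + 6·y_water = 57.
Solving: y_land = 7.5, y_water = 7.
Shadow price of land = 7.5.

7.5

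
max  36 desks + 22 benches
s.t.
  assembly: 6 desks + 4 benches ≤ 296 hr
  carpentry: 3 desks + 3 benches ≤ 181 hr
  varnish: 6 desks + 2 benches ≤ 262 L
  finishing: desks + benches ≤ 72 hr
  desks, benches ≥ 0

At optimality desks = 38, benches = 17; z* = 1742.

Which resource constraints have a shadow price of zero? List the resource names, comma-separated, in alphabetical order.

carpentry, finishing

assembly: 296/296 (binding)
carpentry: 165/181 (slack 16)
varnish: 262/262 (binding)
finishing: 55/72 (slack 17)
By complementary slackness, a constraint with positive slack has shadow price 0 → carpentry, finishing.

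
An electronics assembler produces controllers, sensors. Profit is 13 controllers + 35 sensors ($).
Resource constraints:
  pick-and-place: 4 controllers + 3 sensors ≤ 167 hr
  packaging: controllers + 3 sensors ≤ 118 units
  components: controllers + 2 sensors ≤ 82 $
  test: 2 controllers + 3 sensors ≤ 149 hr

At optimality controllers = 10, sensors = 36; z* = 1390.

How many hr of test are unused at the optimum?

test used = 2·10 + 3·36 = 128; slack = 149 − 128 = 21.

21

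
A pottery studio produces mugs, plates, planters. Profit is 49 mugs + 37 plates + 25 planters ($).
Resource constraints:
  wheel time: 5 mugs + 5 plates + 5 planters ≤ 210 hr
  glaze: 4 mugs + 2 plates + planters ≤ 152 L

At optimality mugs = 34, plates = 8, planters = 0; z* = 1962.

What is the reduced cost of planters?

-6

At the optimum: wheel time uses 210 of 210 (binding); glaze uses 152 of 152 (binding).
Dual feasibility on the basic columns requires 5·y_wheel time + 4·y_glaze = 49, 5·y_wheel time + 2·y_glaze = 37.
Solving: y_wheel time = 5, y_glaze = 6.
Reduced cost of planters: c₃ − yᵀa₃ = 25 − (5·5 + 6·1) = 25 − 31 = -6.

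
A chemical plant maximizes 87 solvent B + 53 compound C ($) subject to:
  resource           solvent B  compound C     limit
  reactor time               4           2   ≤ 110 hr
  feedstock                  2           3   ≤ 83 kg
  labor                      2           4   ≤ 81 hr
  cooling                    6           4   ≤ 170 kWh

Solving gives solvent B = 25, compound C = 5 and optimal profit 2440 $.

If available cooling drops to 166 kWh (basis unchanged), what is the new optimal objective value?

At the optimum: reactor time uses 110 of 110 (binding); feedstock uses 65 of 83 (slack = 18); labor uses 70 of 81 (slack = 11); cooling uses 170 of 170 (binding).
Since feedstock, labor are not tight, their duals are 0.
Dual feasibility on the basic columns requires 4·y_reactor time + 6·y_cooling = 87, 2·y_reactor time + 4·y_cooling = 53.
This yields shadow prices y_reactor time = 7.5, y_cooling = 9.5.
Δz = y_cooling·Δb = 9.5 × (-4) = -38, so new z* = 2440 − 38 = 2402.

2402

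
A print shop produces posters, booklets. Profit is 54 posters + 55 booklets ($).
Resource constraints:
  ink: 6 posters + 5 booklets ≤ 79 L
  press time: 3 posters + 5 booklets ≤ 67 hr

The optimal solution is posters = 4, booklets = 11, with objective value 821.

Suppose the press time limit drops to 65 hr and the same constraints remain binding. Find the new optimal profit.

813

Check each constraint at x*: ink 79/79 (tight); press time 67/67 (tight).
The binding rows give the dual system: 6·y_ink + 3·y_press time = 54 and 5·y_ink + 5·y_press time = 55.
This yields shadow prices y_ink = 7, y_press time = 4.
Δz = y_press time·Δb = 4 × (-2) = -8, so new z* = 821 − 8 = 813.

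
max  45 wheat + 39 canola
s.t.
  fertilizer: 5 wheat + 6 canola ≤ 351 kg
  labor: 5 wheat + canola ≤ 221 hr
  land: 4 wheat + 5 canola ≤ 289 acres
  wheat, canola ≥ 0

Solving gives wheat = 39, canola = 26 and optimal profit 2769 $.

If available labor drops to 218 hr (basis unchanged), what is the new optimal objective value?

Check each constraint at x*: fertilizer 351/351 (tight); labor 221/221 (tight); land 286/289 (slack 3).
Since land is not tight, its dual is 0.
The binding rows give the dual system: 5·y_fertilizer + 5·y_labor = 45 and 6·y_fertilizer + 1·y_labor = 39.
Solving: y_fertilizer = 6, y_labor = 3.
Δz = y_labor·Δb = 3 × (-3) = -9, so new z* = 2769 − 9 = 2760.

2760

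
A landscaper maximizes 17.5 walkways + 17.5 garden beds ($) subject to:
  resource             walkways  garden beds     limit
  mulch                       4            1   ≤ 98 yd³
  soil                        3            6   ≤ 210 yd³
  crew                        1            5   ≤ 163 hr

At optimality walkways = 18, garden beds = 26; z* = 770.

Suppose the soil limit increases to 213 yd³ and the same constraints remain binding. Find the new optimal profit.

Binding: mulch and soil. Non-binding: crew (15 unused).
Since crew is not tight, its dual is 0.
Dual feasibility on the basic columns requires 4·y_mulch + 3·y_soil = 17.5, 1·y_mulch + 6·y_soil = 17.5.
Solving: y_mulch = 2.5, y_soil = 2.5.
Δz = y_soil·Δb = 2.5 × (3) = 7.5, so new z* = 770 + 7.5 = 777.5.

777.5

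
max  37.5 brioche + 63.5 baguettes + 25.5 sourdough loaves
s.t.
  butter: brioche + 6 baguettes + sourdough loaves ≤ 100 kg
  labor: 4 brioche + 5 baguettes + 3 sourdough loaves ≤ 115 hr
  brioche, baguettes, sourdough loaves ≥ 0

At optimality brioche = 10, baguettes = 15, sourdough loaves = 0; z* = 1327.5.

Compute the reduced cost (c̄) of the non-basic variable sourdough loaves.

Check each constraint at x*: butter 100/100 (tight); labor 115/115 (tight).
The binding rows give the dual system: 1·y_butter + 4·y_labor = 37.5 and 6·y_butter + 5·y_labor = 63.5.
→ y_butter = 3.5 and y_labor = 8.5.
Reduced cost of sourdough loaves: c₃ − yᵀa₃ = 25.5 − (3.5·1 + 8.5·3) = 25.5 − 29 = -3.5.

-3.5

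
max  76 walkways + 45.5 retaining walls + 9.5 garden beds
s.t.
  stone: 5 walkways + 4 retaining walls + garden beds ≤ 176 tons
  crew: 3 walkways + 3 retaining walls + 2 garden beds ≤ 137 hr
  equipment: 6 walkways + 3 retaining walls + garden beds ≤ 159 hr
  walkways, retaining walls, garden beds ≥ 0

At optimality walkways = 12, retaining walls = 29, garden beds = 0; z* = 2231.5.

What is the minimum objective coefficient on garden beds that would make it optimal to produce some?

13.5

At the optimum: stone uses 176 of 176 (binding); crew uses 123 of 137 (slack = 14); equipment uses 159 of 159 (binding).
Slack constraints have shadow price 0 (complementary slackness).
From A_Bᵀ y = c: 5·y_stone + 6·y_equipment = 76; 4·y_stone + 3·y_equipment = 45.5.
→ y_stone = 5 and y_equipment = 8.5.
garden beds enters the basis when its profit ≥ yᵀa₃ = 5·1 + 8.5·1 = 13.5.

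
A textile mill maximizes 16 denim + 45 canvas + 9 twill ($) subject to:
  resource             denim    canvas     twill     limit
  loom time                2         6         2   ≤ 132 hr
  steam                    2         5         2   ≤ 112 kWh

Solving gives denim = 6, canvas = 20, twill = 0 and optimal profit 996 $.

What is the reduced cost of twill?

Check each constraint at x*: loom time 132/132 (tight); steam 112/112 (tight).
The binding rows give the dual system: 2·y_loom time + 2·y_steam = 16 and 6·y_loom time + 5·y_steam = 45.
Solving: y_loom time = 5, y_steam = 3.
Reduced cost of twill: c₃ − yᵀa₃ = 9 − (5·2 + 3·2) = 9 − 16 = -7.

-7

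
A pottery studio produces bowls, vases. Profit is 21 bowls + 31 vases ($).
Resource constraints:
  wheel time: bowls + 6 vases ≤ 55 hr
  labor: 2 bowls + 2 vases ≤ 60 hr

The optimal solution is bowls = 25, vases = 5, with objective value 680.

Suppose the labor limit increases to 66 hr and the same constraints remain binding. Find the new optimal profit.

737

Check each constraint at x*: wheel time 55/55 (tight); labor 60/60 (tight).
The binding rows give the dual system: 1·y_wheel time + 2·y_labor = 21 and 6·y_wheel time + 2·y_labor = 31.
Solving: y_wheel time = 2, y_labor = 9.5.
Δz = y_labor·Δb = 9.5 × (6) = 57, so new z* = 680 + 57 = 737.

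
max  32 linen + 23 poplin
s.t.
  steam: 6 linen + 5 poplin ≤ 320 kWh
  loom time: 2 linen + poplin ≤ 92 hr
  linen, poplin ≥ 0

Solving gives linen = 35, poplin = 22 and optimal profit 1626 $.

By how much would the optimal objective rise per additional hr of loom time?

At the optimum: steam uses 320 of 320 (binding); loom time uses 92 of 92 (binding).
The binding rows give the dual system: 6·y_steam + 2·y_loom time = 32 and 5·y_steam + 1·y_loom time = 23.
Solving: y_steam = 3.5, y_loom time = 5.5.
Shadow price of loom time = 5.5.

5.5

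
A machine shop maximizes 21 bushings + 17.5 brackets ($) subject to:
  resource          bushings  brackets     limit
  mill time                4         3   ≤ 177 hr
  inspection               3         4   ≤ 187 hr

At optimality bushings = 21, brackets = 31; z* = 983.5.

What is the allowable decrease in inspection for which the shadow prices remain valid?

Binding constraints: mill time, inspection. The basis is B = [[4,3],[3,4]] with det 7.
Per unit decrease in inspection, x* moves by d = (0.4286, -0.5714).
The basis stays optimal until brackets reaches 0; allowable decrease = 54.25 hr.

54.25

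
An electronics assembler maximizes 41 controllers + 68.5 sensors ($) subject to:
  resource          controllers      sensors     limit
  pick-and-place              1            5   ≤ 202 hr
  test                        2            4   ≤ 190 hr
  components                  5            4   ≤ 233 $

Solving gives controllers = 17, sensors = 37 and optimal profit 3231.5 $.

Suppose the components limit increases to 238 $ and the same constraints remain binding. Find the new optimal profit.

3264

Binding: pick-and-place and components. Non-binding: test (8 unused).
Since test is not tight, its dual is 0.
From A_Bᵀ y = c: 1·y_pick-and-place + 5·y_components = 41; 5·y_pick-and-place + 4·y_components = 68.5.
This yields shadow prices y_pick-and-place = 8.5, y_components = 6.5.
Δz = y_components·Δb = 6.5 × (5) = 32.5, so new z* = 3231.5 + 32.5 = 3264.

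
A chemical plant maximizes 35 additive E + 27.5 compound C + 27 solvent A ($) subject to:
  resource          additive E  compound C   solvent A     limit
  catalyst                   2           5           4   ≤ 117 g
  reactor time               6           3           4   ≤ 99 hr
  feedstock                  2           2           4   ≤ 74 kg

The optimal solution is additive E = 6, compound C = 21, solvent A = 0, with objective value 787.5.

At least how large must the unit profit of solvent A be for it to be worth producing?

30

At the optimum: catalyst uses 117 of 117 (binding); reactor time uses 99 of 99 (binding); feedstock uses 54 of 74 (slack = 20).
Slack constraints have shadow price 0 (complementary slackness).
Dual feasibility on the basic columns requires 2·y_catalyst + 6·y_reactor time = 35, 5·y_catalyst + 3·y_reactor time = 27.5.
→ y_catalyst = 2.5 and y_reactor time = 5.
solvent A enters the basis when its profit ≥ yᵀa₃ = 2.5·4 + 5·4 = 30.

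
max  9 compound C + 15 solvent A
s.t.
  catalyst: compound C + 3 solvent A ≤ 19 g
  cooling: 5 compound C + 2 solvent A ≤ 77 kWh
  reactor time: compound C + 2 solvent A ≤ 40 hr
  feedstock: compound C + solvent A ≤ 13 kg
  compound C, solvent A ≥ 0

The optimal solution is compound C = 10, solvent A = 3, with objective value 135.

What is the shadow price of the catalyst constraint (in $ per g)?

Check each constraint at x*: catalyst 19/19 (tight); cooling 56/77 (slack 21); reactor time 16/40 (slack 24); feedstock 13/13 (tight).
Slack constraints have shadow price 0 (complementary slackness).
Dual feasibility on the basic columns requires 1·y_catalyst + 1·y_feedstock = 9, 3·y_catalyst + 1·y_feedstock = 15.
Solving: y_catalyst = 3, y_feedstock = 6.
Shadow price of catalyst = 3.

3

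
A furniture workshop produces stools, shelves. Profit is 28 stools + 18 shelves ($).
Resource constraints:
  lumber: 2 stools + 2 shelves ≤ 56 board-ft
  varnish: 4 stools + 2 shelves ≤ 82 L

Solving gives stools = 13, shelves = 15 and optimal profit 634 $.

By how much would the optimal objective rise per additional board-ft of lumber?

Check each constraint at x*: lumber 56/56 (tight); varnish 82/82 (tight).
From A_Bᵀ y = c: 2·y_lumber + 4·y_varnish = 28; 2·y_lumber + 2·y_varnish = 18.
Solving: y_lumber = 4, y_varnish = 5.
Shadow price of lumber = 4.

4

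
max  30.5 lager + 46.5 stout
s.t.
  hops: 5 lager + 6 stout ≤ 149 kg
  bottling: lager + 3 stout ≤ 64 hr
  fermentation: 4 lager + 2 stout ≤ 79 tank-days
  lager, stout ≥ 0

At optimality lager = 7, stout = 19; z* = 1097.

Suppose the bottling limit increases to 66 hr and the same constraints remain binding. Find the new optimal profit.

At the optimum: hops uses 149 of 149 (binding); bottling uses 64 of 64 (binding); fermentation uses 66 of 79 (slack = 13).
Since fermentation is not tight, its dual is 0.
From A_Bᵀ y = c: 5·y_hops + 1·y_bottling = 30.5; 6·y_hops + 3·y_bottling = 46.5.
→ y_hops = 5 and y_bottling = 5.5.
Δz = y_bottling·Δb = 5.5 × (2) = 11, so new z* = 1097 + 11 = 1108.

1108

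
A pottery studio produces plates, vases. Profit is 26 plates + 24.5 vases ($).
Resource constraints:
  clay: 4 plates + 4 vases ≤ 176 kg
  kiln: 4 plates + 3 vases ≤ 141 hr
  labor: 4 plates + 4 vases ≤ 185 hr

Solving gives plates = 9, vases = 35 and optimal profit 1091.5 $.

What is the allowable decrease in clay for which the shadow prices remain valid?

35

Binding constraints: clay, kiln. The basis is B = [[4,4],[4,3]] with det -4.
Per unit decrease in clay, x* moves by d = (0.75, -1).
The basis stays optimal until vases reaches 0; allowable decrease = 35 kg.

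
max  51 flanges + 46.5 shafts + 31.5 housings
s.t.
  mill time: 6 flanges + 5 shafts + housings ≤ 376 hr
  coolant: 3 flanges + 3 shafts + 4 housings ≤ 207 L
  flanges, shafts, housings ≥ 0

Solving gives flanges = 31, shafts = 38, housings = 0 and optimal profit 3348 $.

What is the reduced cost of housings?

Both mill time and coolant are binding at x*.
From A_Bᵀ y = c: 6·y_mill time + 3·y_coolant = 51; 5·y_mill time + 3·y_coolant = 46.5.
Solving: y_mill time = 4.5, y_coolant = 8.
Reduced cost of housings: c₃ − yᵀa₃ = 31.5 − (4.5·1 + 8·4) = 31.5 − 36.5 = -5.

-5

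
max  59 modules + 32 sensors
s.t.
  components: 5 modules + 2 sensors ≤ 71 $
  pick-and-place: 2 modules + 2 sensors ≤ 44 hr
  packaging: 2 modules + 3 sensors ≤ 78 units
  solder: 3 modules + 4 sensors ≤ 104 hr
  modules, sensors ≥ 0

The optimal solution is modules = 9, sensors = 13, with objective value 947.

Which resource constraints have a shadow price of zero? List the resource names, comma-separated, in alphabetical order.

packaging, solder

components: 71/71 (binding)
pick-and-place: 44/44 (binding)
packaging: 57/78 (slack 21)
solder: 79/104 (slack 25)
By complementary slackness, a constraint with positive slack has shadow price 0 → packaging, solder.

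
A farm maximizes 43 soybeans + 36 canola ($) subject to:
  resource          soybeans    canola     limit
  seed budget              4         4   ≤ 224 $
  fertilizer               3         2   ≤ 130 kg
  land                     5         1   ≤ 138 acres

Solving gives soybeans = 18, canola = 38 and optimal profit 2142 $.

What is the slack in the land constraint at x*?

land used = 5·18 + 1·38 = 128; slack = 138 − 128 = 10.

10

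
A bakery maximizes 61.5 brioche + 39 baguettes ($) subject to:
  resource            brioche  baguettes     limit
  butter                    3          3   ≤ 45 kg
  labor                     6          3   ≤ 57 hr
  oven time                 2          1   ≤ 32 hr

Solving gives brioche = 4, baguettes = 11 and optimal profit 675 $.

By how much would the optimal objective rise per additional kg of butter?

Binding: butter and labor. Non-binding: oven time (13 unused).
Slack constraints have shadow price 0 (complementary slackness).
The binding rows give the dual system: 3·y_butter + 6·y_labor = 61.5 and 3·y_butter + 3·y_labor = 39.
Solving: y_butter = 5.5, y_labor = 7.5.
Shadow price of butter = 5.5.

5.5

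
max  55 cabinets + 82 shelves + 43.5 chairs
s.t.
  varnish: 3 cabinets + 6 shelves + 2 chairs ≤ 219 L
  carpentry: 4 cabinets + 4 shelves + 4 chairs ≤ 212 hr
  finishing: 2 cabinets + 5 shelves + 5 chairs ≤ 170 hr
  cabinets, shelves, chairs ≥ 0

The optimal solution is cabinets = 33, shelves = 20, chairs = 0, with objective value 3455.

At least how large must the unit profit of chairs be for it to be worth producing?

Binding: varnish and carpentry. Non-binding: finishing (4 unused).
Slack constraints have shadow price 0 (complementary slackness).
From A_Bᵀ y = c: 3·y_varnish + 4·y_carpentry = 55; 6·y_varnish + 4·y_carpentry = 82.
→ y_varnish = 9 and y_carpentry = 7.
chairs enters the basis when its profit ≥ yᵀa₃ = 9·2 + 7·4 = 46.

46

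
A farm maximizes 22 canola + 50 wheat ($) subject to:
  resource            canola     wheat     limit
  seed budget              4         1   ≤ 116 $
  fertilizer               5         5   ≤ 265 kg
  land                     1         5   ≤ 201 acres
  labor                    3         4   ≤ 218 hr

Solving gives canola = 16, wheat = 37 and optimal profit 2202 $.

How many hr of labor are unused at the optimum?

22

labor used = 3·16 + 4·37 = 196; slack = 218 − 196 = 22.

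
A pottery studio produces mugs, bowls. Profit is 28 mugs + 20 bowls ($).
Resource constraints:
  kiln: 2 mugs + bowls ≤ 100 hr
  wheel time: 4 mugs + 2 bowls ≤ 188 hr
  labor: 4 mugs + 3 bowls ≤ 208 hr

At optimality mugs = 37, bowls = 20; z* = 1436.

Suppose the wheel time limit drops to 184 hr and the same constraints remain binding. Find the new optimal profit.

1432

At the optimum: kiln uses 94 of 100 (slack = 6); wheel time uses 188 of 188 (binding); labor uses 208 of 208 (binding).
By complementary slackness, y = 0 for the non-binding constraint.
Dual feasibility on the basic columns requires 4·y_wheel time + 4·y_labor = 28, 2·y_wheel time + 3·y_labor = 20.
Solving: y_wheel time = 1, y_labor = 6.
Δz = y_wheel time·Δb = 1 × (-4) = -4, so new z* = 1436 − 4 = 1432.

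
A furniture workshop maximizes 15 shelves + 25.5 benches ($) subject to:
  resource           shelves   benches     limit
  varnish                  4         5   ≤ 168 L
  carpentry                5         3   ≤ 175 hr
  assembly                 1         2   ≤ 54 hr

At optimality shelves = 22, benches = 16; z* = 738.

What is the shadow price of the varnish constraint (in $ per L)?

1.5

Check each constraint at x*: varnish 168/168 (tight); carpentry 158/175 (slack 17); assembly 54/54 (tight).
Since carpentry is not tight, its dual is 0.
The binding rows give the dual system: 4·y_varnish + 1·y_assembly = 15 and 5·y_varnish + 2·y_assembly = 25.5.
→ y_varnish = 1.5 and y_assembly = 9.
Shadow price of varnish = 1.5.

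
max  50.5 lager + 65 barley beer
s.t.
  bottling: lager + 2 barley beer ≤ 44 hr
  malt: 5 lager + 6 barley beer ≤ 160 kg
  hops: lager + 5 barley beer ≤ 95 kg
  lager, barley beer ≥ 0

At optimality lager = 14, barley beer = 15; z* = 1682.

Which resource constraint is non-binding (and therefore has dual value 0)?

bottling: 44/44 (binding)
malt: 160/160 (binding)
hops: 89/95 (slack 6)
By complementary slackness, a constraint with positive slack has shadow price 0 → hops.

hops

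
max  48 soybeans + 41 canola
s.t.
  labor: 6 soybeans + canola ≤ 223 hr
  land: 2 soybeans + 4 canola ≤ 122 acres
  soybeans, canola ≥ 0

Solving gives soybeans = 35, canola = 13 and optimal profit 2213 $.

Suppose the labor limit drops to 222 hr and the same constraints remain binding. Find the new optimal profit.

Check each constraint at x*: labor 223/223 (tight); land 122/122 (tight).
The binding rows give the dual system: 6·y_labor + 2·y_land = 48 and 1·y_labor + 4·y_land = 41.
Solving: y_labor = 5, y_land = 9.
Δz = y_labor·Δb = 5 × (-1) = -5, so new z* = 2213 − 5 = 2208.

2208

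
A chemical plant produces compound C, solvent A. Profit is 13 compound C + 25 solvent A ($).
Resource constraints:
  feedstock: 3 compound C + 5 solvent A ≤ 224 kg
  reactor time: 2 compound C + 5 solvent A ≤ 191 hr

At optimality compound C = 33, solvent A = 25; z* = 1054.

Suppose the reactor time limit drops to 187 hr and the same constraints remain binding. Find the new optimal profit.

1046

At the optimum: feedstock uses 224 of 224 (binding); reactor time uses 191 of 191 (binding).
Dual feasibility on the basic columns requires 3·y_feedstock + 2·y_reactor time = 13, 5·y_feedstock + 5·y_reactor time = 25.
Solving: y_feedstock = 3, y_reactor time = 2.
Δz = y_reactor time·Δb = 2 × (-4) = -8, so new z* = 1054 − 8 = 1046.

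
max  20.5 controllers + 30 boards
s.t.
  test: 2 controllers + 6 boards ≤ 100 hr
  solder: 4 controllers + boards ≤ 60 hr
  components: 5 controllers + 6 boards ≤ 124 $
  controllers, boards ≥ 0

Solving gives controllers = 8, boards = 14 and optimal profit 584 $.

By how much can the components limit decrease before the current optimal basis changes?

Binding constraints: test, components. The basis is B = [[2,6],[5,6]] with det -18.
Per unit decrease in components, x* moves by d = (-0.3333, 0.1111).
The basis stays optimal until controllers reaches 0; allowable decrease = 24 $.

24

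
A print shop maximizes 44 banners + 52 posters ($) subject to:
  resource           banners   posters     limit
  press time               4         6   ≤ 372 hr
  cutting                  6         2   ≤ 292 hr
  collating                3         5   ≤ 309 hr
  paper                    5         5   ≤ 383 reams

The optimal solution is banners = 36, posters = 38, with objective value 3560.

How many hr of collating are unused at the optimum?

11

collating used = 3·36 + 5·38 = 298; slack = 309 − 298 = 11.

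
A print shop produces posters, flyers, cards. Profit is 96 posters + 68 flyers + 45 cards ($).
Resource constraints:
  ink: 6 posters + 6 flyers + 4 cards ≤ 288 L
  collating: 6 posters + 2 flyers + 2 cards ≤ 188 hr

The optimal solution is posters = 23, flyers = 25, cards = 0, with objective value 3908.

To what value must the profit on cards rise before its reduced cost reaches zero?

50

Check each constraint at x*: ink 288/288 (tight); collating 188/188 (tight).
From A_Bᵀ y = c: 6·y_ink + 6·y_collating = 96; 6·y_ink + 2·y_collating = 68.
Solving: y_ink = 9, y_collating = 7.
cards enters the basis when its profit ≥ yᵀa₃ = 9·4 + 7·2 = 50.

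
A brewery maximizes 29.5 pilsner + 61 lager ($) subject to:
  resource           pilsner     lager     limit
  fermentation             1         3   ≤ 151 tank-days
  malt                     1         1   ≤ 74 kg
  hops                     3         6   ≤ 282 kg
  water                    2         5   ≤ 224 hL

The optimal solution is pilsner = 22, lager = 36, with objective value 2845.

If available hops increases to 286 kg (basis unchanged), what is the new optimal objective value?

Binding: hops and water. Non-binding: fermentation (21 unused), malt (16 unused).
Slack constraints have shadow price 0 (complementary slackness).
The binding rows give the dual system: 3·y_hops + 2·y_water = 29.5 and 6·y_hops + 5·y_water = 61.
Solving: y_hops = 8.5, y_water = 2.
Δz = y_hops·Δb = 8.5 × (4) = 34, so new z* = 2845 + 34 = 2879.

2879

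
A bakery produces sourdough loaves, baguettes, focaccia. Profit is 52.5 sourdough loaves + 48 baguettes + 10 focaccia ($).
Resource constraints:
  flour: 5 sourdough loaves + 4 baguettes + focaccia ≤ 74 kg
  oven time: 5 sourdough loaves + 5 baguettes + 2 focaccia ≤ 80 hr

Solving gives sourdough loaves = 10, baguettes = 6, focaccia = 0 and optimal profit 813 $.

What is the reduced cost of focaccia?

-6.5

At the optimum: flour uses 74 of 74 (binding); oven time uses 80 of 80 (binding).
The binding rows give the dual system: 5·y_flour + 5·y_oven time = 52.5 and 4·y_flour + 5·y_oven time = 48.
Solving: y_flour = 4.5, y_oven time = 6.
Reduced cost of focaccia: c₃ − yᵀa₃ = 10 − (4.5·1 + 6·2) = 10 − 16.5 = -6.5.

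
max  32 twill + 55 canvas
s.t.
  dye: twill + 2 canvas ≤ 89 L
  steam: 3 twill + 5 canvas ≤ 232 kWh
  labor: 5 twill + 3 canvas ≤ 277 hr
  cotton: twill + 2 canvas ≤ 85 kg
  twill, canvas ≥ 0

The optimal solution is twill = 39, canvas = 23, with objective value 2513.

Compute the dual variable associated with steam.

9

At the optimum: dye uses 85 of 89 (slack = 4); steam uses 232 of 232 (binding); labor uses 264 of 277 (slack = 13); cotton uses 85 of 85 (binding).
By complementary slackness, y = 0 for the non-binding constraints.
From A_Bᵀ y = c: 3·y_steam + 1·y_cotton = 32; 5·y_steam + 2·y_cotton = 55.
Solving: y_steam = 9, y_cotton = 5.
Shadow price of steam = 9.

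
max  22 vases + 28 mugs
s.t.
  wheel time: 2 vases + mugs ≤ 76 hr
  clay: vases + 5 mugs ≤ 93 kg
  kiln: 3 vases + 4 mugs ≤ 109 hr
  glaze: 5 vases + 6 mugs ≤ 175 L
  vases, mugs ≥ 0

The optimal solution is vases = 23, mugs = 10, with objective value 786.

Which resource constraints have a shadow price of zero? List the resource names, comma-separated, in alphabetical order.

clay, wheel time

wheel time: 56/76 (slack 20)
clay: 73/93 (slack 20)
kiln: 109/109 (binding)
glaze: 175/175 (binding)
By complementary slackness, a constraint with positive slack has shadow price 0 → clay, wheel time.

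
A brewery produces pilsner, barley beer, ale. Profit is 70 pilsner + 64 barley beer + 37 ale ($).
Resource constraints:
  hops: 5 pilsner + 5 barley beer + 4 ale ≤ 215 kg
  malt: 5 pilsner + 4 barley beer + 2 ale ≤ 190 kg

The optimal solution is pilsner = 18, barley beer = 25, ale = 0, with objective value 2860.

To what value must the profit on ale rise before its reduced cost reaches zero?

44

Check each constraint at x*: hops 215/215 (tight); malt 190/190 (tight).
The binding rows give the dual system: 5·y_hops + 5·y_malt = 70 and 5·y_hops + 4·y_malt = 64.
Solving: y_hops = 8, y_malt = 6.
ale enters the basis when its profit ≥ yᵀa₃ = 8·4 + 6·2 = 44.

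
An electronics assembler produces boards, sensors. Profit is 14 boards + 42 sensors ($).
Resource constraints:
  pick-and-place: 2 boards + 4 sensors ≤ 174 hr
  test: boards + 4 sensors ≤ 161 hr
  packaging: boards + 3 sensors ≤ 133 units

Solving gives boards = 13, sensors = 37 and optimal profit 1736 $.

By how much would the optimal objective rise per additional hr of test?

Binding: pick-and-place and test. Non-binding: packaging (9 unused).
Since packaging is not tight, its dual is 0.
From A_Bᵀ y = c: 2·y_pick-and-place + 1·y_test = 14; 4·y_pick-and-place + 4·y_test = 42.
→ y_pick-and-place = 3.5 and y_test = 7.
Shadow price of test = 7.

7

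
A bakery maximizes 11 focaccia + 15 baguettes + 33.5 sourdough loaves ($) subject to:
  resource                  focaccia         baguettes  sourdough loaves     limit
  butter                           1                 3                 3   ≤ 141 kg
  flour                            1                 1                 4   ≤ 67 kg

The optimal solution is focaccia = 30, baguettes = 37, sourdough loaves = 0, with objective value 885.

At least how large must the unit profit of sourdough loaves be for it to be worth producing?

Check each constraint at x*: butter 141/141 (tight); flour 67/67 (tight).
Dual feasibility on the basic columns requires 1·y_butter + 1·y_flour = 11, 3·y_butter + 1·y_flour = 15.
→ y_butter = 2 and y_flour = 9.
sourdough loaves enters the basis when its profit ≥ yᵀa₃ = 2·3 + 9·4 = 42.

42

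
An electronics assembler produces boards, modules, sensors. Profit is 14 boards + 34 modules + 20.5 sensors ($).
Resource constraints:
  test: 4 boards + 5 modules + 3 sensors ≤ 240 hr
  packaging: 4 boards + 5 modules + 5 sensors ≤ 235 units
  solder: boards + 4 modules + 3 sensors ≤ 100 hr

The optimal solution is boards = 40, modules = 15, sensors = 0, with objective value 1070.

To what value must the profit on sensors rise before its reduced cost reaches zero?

Check each constraint at x*: test 235/240 (slack 5); packaging 235/235 (tight); solder 100/100 (tight).
Slack constraints have shadow price 0 (complementary slackness).
From A_Bᵀ y = c: 4·y_packaging + 1·y_solder = 14; 5·y_packaging + 4·y_solder = 34.
This yields shadow prices y_packaging = 2, y_solder = 6.
sensors enters the basis when its profit ≥ yᵀa₃ = 2·5 + 6·3 = 28.

28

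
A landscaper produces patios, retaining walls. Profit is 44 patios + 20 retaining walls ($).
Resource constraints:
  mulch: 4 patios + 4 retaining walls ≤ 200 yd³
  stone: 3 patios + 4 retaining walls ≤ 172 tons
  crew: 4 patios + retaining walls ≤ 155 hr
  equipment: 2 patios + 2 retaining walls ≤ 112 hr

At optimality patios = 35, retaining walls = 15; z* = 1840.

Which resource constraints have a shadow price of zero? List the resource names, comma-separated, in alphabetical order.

equipment, stone

mulch: 200/200 (binding)
stone: 165/172 (slack 7)
crew: 155/155 (binding)
equipment: 100/112 (slack 12)
By complementary slackness, a constraint with positive slack has shadow price 0 → equipment, stone.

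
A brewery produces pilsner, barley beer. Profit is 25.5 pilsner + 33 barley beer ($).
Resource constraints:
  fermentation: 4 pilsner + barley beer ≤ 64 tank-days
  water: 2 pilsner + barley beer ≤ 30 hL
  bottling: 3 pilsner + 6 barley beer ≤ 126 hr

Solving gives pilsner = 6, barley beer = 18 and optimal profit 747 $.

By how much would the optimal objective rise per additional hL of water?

Binding: water and bottling. Non-binding: fermentation (22 unused).
Slack constraints have shadow price 0 (complementary slackness).
From A_Bᵀ y = c: 2·y_water + 3·y_bottling = 25.5; 1·y_water + 6·y_bottling = 33.
Solving: y_water = 6, y_bottling = 4.5.
Shadow price of water = 6.

6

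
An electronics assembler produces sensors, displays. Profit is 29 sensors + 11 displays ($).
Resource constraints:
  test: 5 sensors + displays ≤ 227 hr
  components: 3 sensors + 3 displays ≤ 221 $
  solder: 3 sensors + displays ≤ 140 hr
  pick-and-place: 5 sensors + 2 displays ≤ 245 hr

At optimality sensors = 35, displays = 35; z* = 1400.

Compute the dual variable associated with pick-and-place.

4

Check each constraint at x*: test 210/227 (slack 17); components 210/221 (slack 11); solder 140/140 (tight); pick-and-place 245/245 (tight).
By complementary slackness, y = 0 for the non-binding constraints.
The binding rows give the dual system: 3·y_solder + 5·y_pick-and-place = 29 and 1·y_solder + 2·y_pick-and-place = 11.
→ y_solder = 3 and y_pick-and-place = 4.
Shadow price of pick-and-place = 4.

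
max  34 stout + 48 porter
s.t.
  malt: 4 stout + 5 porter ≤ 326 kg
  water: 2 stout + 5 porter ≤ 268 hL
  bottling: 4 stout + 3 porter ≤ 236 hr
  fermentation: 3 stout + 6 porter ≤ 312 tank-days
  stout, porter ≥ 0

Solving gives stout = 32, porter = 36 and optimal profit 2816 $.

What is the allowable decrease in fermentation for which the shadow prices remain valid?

135

Binding constraints: bottling, fermentation. The basis is B = [[4,3],[3,6]] with det 15.
Per unit decrease in fermentation, x* moves by d = (0.2, -0.2667).
The basis stays optimal until porter reaches 0; allowable decrease = 135 tank-days.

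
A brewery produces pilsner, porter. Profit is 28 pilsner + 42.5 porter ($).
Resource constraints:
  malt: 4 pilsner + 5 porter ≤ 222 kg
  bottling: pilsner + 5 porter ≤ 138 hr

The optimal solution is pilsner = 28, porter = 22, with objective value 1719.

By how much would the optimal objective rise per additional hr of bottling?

At the optimum: malt uses 222 of 222 (binding); bottling uses 138 of 138 (binding).
The binding rows give the dual system: 4·y_malt + 1·y_bottling = 28 and 5·y_malt + 5·y_bottling = 42.5.
Solving: y_malt = 6.5, y_bottling = 2.
Shadow price of bottling = 2.

2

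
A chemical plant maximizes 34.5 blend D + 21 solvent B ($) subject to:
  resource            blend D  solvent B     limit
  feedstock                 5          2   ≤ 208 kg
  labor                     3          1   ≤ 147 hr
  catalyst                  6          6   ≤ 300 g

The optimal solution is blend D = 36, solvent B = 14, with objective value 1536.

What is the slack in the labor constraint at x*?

labor used = 3·36 + 1·14 = 122; slack = 147 − 122 = 25.

25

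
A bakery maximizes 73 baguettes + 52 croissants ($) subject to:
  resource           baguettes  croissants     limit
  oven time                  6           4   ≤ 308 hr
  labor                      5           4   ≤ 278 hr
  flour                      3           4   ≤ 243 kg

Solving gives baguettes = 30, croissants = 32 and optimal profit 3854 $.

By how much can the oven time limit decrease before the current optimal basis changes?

12.5

Binding constraints: oven time, labor. The basis is B = [[6,4],[5,4]] with det 4.
Per unit decrease in oven time, x* moves by d = (-1, 1.25).
The basis stays optimal until flour becomes binding; allowable decrease = 12.5 hr.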